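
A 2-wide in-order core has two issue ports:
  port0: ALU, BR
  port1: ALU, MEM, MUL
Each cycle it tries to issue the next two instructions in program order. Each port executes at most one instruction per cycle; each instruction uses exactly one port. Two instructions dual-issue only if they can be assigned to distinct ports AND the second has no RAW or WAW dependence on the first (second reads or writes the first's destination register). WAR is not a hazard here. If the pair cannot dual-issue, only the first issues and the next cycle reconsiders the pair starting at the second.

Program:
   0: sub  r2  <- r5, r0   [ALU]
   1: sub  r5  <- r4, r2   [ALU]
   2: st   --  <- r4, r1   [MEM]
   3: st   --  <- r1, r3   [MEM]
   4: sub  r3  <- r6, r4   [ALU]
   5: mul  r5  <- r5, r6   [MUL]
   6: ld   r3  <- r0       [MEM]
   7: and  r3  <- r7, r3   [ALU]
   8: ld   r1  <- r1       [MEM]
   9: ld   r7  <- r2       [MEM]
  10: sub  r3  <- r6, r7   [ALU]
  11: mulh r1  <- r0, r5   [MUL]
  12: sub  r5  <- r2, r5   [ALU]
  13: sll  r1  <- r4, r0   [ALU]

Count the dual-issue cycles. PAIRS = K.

PAIRS = 5

0. sub.ALU @i0  | RAW r2
1. sub.ALU+st.MEM @i1/i2  | dual
2. st.MEM+sub.ALU @i3/i4  | dual
3. mul.MUL @i5  | no-port MUL/MEM
4. ld.MEM @i6  | RAW+WAW r3
5. and.ALU+ld.MEM @i7/i8  | dual
6. ld.MEM @i9  | RAW r7
7. sub.ALU+mulh.MUL @i10/i11  | dual
8. sub.ALU+sll.ALU @i12/i13  | dual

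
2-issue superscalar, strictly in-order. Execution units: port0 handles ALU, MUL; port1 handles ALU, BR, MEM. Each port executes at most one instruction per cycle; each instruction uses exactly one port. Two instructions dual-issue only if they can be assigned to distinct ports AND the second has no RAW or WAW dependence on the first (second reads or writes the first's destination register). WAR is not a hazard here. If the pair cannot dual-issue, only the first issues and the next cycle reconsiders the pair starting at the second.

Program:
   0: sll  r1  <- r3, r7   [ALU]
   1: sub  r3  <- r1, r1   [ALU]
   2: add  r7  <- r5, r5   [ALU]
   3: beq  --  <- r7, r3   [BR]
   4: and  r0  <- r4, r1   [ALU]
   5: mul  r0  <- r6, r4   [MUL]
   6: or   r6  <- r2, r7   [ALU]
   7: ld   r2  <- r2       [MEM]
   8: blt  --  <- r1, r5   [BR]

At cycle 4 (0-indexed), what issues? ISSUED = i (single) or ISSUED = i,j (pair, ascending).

  cy0 -> i0 (sll) RAW r1
  cy1 -> i1/i2 (sub add) dual
  cy2 -> i3/i4 (beq and) dual
  cy3 -> i5/i6 (mul or) dual
  cy4 -> i7 (ld) no-port MEM/BR
  cy5 -> i8 (blt) tail

ISSUED = 7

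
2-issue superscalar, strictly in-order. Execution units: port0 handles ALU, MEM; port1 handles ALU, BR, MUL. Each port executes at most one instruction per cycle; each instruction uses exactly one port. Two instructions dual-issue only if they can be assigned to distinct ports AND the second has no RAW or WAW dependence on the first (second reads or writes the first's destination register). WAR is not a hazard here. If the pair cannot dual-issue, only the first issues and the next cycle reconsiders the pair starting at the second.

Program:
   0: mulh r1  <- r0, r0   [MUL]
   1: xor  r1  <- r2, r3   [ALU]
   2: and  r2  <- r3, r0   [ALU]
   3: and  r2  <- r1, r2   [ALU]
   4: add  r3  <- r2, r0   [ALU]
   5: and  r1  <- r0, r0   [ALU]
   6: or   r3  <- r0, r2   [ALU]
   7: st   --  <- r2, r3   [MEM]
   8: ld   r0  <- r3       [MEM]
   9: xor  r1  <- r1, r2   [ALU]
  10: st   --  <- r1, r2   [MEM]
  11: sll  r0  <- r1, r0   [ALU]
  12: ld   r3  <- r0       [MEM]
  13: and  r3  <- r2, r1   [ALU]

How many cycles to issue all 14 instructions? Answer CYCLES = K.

CYCLES = 10

[0] i0  mulh  -- WAW r1
[1] i1&i2  xor/and  -- dual
[2] i3  and  -- RAW r2
[3] i4&i5  add/and  -- dual
[4] i6  or  -- RAW r3
[5] i7  st  -- no-port MEM/MEM
[6] i8&i9  ld/xor  -- dual
[7] i10&i11  st/sll  -- dual
[8] i12  ld  -- WAW r3
[9] i13  and  -- tail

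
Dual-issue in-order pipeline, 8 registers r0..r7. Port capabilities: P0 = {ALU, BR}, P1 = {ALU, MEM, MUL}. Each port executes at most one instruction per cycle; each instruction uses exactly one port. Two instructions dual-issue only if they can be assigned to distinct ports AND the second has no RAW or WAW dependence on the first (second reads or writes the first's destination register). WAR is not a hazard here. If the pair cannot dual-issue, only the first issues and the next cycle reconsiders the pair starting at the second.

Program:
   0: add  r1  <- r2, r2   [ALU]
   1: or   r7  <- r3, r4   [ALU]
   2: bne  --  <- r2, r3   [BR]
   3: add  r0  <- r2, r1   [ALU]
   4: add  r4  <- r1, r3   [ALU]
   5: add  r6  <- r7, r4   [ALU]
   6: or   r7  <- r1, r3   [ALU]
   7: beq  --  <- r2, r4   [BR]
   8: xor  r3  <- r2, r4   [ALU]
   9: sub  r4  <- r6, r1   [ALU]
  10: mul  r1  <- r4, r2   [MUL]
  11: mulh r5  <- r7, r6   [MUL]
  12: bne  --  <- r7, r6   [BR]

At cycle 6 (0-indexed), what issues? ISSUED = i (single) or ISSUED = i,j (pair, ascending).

[0] i0,i1  add;or  -- dual
[1] i2,i3  bne;add  -- dual
[2] i4  add  -- RAW r4
[3] i5,i6  add;or  -- dual
[4] i7,i8  beq;xor  -- dual
[5] i9  sub  -- RAW r4
[6] i10  mul  -- no-port MUL/MUL
[7] i11,i12  mulh;bne  -- dual

ISSUED = 10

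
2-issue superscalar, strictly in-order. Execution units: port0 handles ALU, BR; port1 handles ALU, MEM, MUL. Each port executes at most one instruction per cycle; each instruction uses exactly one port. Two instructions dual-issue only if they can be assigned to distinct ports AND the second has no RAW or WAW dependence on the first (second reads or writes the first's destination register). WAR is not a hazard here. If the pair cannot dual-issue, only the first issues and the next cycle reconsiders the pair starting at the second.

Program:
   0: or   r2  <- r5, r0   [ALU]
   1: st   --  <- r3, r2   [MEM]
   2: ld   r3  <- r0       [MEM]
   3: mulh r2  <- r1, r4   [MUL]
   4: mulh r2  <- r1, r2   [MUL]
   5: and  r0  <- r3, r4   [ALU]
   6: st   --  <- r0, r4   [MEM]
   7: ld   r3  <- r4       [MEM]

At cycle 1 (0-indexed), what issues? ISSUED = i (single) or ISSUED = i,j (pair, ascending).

[0] i0  or  -- RAW r2
[1] i1  st  -- no-port MEM/MEM
[2] i2  ld  -- no-port MEM/MUL
[3] i3  mulh  -- no-port MUL/MUL
[4] i4+i5  mulh/and  -- dual
[5] i6  st  -- no-port MEM/MEM
[6] i7  ld  -- tail

ISSUED = 1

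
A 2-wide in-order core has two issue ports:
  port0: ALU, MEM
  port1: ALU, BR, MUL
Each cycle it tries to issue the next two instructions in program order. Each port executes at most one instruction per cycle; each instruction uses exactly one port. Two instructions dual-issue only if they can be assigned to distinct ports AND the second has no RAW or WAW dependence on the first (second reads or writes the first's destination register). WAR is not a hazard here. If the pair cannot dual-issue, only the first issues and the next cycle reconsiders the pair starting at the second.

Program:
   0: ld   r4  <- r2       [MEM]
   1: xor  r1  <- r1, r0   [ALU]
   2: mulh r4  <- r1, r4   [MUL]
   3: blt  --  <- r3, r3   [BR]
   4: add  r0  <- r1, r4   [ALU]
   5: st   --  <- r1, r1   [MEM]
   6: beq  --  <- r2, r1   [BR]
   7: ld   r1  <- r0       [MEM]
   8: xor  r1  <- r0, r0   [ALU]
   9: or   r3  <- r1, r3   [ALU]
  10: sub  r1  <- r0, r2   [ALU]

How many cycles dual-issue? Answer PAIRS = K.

#0 head=0: ld.MEM+xor.ALU i0+i1 dual
#1 head=2: mulh.MUL i2 no-port MUL/BR
#2 head=3: blt.BR+add.ALU i3+i4 dual
#3 head=5: st.MEM+beq.BR i5+i6 dual
#4 head=7: ld.MEM i7 WAW r1
#5 head=8: xor.ALU i8 RAW r1
#6 head=9: or.ALU+sub.ALU i9+i10 dual

PAIRS = 4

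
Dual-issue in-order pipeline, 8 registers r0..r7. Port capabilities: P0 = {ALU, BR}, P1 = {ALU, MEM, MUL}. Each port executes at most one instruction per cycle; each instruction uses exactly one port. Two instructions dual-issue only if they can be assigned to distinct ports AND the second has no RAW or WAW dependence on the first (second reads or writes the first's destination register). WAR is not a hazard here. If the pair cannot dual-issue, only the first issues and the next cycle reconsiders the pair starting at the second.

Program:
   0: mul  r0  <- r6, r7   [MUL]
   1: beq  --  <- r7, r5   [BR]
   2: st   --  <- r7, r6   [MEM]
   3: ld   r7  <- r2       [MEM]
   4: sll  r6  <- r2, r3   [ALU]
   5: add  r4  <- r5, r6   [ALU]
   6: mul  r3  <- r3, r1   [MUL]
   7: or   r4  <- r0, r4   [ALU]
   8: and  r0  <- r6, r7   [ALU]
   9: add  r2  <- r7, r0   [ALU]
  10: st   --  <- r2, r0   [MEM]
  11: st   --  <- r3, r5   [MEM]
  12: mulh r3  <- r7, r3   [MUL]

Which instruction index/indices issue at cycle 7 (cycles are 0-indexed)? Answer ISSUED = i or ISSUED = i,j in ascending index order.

ISSUED = 11

c0: i0+i1 mul;beq  dual
c1: i2 st  no-port MEM/MEM
c2: i3+i4 ld;sll  dual
c3: i5+i6 add;mul  dual
c4: i7+i8 or;and  dual
c5: i9 add  RAW r2
c6: i10 st  no-port MEM/MEM
c7: i11 st  no-port MEM/MUL
c8: i12 mulh  tail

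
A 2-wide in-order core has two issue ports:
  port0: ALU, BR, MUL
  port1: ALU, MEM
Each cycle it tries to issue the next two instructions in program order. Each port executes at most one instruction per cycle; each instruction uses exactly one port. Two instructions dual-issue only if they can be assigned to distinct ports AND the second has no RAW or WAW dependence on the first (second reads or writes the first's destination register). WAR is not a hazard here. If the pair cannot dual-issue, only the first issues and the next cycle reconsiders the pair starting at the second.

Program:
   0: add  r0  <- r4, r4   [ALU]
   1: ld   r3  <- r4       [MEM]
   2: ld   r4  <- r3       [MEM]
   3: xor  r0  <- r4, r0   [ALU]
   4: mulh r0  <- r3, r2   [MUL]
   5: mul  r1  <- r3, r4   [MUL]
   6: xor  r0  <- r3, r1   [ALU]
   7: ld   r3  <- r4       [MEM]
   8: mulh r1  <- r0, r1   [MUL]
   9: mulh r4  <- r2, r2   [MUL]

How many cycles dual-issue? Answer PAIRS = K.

PAIRS = 2

0. add+ld @i0/i1  | pair
1. ld @i2  | RAW r4
2. xor @i3  | WAW r0
3. mulh @i4  | no-port MUL/MUL
4. mul @i5  | RAW r1
5. xor+ld @i6/i7  | pair
6. mulh @i8  | no-port MUL/MUL
7. mulh @i9  | tail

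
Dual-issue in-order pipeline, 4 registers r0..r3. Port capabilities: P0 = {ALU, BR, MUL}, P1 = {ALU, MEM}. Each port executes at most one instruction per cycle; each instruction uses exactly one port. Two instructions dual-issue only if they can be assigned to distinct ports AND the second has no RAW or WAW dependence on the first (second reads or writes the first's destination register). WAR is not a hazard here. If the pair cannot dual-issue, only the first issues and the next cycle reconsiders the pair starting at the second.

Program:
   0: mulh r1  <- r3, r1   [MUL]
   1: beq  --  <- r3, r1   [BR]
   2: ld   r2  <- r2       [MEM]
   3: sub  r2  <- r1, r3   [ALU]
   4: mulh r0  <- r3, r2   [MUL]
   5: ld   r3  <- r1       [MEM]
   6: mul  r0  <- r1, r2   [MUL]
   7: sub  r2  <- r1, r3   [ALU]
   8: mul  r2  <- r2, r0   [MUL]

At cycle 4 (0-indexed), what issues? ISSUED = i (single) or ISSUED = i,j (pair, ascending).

c0: i0 mulh.MUL  no-port MUL/BR
c1: i1+i2 beq.BR/ld.MEM  pair
c2: i3 sub.ALU  RAW r2
c3: i4+i5 mulh.MUL/ld.MEM  pair
c4: i6+i7 mul.MUL/sub.ALU  pair
c5: i8 mul.MUL  tail

ISSUED = 6,7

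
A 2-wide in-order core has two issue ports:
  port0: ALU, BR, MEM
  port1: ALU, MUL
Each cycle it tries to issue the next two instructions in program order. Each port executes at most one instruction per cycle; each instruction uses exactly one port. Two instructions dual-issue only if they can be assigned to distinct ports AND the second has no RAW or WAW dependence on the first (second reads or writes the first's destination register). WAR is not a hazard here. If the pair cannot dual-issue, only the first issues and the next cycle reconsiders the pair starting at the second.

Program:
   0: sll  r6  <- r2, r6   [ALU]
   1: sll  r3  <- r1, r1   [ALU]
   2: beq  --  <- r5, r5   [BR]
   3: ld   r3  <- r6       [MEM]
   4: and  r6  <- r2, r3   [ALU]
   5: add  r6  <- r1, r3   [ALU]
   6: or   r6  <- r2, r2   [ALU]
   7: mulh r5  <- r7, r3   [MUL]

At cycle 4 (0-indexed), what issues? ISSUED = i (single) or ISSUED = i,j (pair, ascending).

t=0 i0/i1:sll sll ; pair
t=1 i2:beq ; no-port BR/MEM
t=2 i3:ld ; RAW r3
t=3 i4:and ; WAW r6
t=4 i5:add ; WAW r6
t=5 i6/i7:or mulh ; pair

ISSUED = 5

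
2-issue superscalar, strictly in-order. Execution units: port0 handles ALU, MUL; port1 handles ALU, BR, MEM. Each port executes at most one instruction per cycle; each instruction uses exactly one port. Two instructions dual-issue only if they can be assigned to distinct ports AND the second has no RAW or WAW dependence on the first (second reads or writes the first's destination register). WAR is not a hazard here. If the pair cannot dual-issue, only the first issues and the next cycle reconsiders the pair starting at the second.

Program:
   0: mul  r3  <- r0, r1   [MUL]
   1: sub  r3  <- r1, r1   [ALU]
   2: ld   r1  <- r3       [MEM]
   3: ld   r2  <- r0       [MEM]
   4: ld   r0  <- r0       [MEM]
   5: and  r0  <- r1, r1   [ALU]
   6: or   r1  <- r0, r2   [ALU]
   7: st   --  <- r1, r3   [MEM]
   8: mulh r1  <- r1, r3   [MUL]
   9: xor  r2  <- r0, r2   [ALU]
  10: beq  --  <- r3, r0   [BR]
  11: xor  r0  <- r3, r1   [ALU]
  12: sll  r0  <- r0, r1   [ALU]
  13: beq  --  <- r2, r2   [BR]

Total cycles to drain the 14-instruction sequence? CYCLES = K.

c0: i0 mul.MUL  WAW r3
c1: i1 sub.ALU  RAW r3
c2: i2 ld.MEM  no-port MEM/MEM
c3: i3 ld.MEM  no-port MEM/MEM
c4: i4 ld.MEM  WAW r0
c5: i5 and.ALU  RAW r0
c6: i6 or.ALU  RAW r1
c7: i7&i8 st.MEM mulh.MUL  dual
c8: i9&i10 xor.ALU beq.BR  dual
c9: i11 xor.ALU  RAW+WAW r0
c10: i12&i13 sll.ALU beq.BR  dual

CYCLES = 11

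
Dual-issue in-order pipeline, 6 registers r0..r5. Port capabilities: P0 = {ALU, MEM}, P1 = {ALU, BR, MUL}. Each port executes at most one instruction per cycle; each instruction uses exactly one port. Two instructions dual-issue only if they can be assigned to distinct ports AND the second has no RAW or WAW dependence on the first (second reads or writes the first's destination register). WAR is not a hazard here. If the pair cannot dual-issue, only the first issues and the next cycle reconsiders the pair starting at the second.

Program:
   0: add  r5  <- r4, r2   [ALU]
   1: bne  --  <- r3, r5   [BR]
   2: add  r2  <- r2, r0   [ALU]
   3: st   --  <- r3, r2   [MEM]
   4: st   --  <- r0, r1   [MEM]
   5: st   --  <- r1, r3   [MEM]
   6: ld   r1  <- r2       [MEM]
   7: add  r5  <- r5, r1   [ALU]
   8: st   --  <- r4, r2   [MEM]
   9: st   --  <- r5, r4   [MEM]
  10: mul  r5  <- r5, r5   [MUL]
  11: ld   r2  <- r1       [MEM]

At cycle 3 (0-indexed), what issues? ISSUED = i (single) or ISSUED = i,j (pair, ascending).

c0: i0 add  RAW r5
c1: i1,i2 bne+add  dual
c2: i3 st  no-port MEM/MEM
c3: i4 st  no-port MEM/MEM
c4: i5 st  no-port MEM/MEM
c5: i6 ld  RAW r1
c6: i7,i8 add+st  dual
c7: i9,i10 st+mul  dual
c8: i11 ld  tail

ISSUED = 4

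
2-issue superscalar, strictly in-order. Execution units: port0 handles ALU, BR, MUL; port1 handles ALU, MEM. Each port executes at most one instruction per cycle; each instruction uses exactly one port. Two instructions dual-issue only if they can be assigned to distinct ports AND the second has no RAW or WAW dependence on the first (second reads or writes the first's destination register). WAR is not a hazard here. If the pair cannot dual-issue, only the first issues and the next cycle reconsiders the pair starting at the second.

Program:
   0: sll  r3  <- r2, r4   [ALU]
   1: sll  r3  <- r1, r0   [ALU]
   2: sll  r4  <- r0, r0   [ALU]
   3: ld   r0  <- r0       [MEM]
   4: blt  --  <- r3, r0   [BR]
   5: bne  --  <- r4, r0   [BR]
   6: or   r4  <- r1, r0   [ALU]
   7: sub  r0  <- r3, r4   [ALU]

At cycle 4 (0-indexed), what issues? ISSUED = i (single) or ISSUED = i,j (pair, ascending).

[0] i0  sll  -- WAW r3
[1] i1/i2  sll;sll  -- 2-wide
[2] i3  ld  -- RAW r0
[3] i4  blt  -- no-port BR/BR
[4] i5/i6  bne;or  -- 2-wide
[5] i7  sub  -- tail

ISSUED = 5,6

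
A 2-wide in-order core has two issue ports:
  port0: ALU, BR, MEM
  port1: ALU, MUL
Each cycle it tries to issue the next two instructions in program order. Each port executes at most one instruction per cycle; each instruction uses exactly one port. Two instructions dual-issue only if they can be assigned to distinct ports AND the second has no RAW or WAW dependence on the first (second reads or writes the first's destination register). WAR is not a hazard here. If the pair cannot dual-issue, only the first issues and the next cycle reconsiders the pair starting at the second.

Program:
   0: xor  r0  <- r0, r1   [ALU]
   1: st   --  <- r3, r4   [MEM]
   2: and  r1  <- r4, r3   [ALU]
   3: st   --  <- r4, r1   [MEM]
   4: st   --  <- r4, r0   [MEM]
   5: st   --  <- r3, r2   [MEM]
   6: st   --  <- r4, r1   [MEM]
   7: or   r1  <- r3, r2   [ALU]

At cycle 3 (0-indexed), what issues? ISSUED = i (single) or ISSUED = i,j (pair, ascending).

[0] i0&i1  xor+st  -- pair
[1] i2  and  -- RAW r1
[2] i3  st  -- no-port MEM/MEM
[3] i4  st  -- no-port MEM/MEM
[4] i5  st  -- no-port MEM/MEM
[5] i6&i7  st+or  -- pair

ISSUED = 4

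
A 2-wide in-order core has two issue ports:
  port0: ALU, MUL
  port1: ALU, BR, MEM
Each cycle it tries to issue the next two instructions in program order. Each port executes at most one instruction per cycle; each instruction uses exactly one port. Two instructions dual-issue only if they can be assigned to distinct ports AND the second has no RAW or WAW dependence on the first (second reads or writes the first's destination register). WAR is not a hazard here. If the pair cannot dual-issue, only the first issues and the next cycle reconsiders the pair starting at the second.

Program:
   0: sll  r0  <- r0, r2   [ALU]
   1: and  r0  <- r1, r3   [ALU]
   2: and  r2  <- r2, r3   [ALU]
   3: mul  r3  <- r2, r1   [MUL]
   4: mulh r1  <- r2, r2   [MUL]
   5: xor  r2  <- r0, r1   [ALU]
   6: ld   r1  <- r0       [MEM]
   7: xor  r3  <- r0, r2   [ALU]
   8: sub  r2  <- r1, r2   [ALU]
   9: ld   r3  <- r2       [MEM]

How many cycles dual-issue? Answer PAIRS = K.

t=0 i0:sll ; WAW r0
t=1 i1+i2:and+and ; 2-wide
t=2 i3:mul ; no-port MUL/MUL
t=3 i4:mulh ; RAW r1
t=4 i5+i6:xor+ld ; 2-wide
t=5 i7+i8:xor+sub ; 2-wide
t=6 i9:ld ; tail

PAIRS = 3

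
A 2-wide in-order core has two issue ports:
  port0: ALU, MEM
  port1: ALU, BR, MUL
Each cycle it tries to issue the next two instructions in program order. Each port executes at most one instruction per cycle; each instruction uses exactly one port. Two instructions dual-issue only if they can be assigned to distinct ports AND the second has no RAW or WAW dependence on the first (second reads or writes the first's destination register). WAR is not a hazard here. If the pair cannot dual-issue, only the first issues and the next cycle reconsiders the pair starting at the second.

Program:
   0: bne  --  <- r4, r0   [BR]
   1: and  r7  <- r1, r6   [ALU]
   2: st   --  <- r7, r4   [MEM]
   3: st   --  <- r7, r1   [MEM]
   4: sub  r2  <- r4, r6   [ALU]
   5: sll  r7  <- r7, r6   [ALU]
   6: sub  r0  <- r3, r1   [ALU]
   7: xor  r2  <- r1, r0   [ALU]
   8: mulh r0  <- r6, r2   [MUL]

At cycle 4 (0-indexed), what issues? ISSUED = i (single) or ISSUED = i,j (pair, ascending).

ISSUED = 7

t=0 i0,i1:bne/and ; dual
t=1 i2:st ; no-port MEM/MEM
t=2 i3,i4:st/sub ; dual
t=3 i5,i6:sll/sub ; dual
t=4 i7:xor ; RAW r2
t=5 i8:mulh ; tail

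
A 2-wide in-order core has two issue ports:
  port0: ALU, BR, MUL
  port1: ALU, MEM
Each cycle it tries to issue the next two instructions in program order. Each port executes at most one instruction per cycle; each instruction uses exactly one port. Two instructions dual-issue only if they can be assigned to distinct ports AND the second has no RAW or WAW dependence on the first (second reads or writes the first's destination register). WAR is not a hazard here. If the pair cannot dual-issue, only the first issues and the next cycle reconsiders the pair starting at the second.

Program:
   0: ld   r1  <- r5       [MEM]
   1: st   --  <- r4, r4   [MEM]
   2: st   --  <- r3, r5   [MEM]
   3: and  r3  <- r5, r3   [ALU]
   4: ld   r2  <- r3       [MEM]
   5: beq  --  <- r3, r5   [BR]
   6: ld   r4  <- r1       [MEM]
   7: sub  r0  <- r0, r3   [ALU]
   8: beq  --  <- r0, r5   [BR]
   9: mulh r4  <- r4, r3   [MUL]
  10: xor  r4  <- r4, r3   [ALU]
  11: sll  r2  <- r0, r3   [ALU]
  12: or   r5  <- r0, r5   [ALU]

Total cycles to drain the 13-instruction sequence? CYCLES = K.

c0: i0 ld.MEM  no-port MEM/MEM
c1: i1 st.MEM  no-port MEM/MEM
c2: i2/i3 st.MEM and.ALU  2-wide
c3: i4/i5 ld.MEM beq.BR  2-wide
c4: i6/i7 ld.MEM sub.ALU  2-wide
c5: i8 beq.BR  no-port BR/MUL
c6: i9 mulh.MUL  RAW+WAW r4
c7: i10/i11 xor.ALU sll.ALU  2-wide
c8: i12 or.ALU  tail

CYCLES = 9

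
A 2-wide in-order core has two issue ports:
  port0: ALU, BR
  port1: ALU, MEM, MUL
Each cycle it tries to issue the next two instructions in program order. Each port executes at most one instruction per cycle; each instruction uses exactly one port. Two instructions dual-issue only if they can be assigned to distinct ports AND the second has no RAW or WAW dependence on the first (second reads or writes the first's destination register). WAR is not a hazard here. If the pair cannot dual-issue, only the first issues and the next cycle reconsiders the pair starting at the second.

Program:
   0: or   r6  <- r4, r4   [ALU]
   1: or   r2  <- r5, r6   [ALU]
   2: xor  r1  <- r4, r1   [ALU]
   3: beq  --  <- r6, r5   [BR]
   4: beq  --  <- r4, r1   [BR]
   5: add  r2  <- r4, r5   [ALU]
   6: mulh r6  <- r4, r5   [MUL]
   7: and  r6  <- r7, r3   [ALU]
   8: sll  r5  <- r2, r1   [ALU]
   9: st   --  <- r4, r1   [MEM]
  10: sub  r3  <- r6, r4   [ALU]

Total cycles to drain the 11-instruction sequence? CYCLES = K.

[0] i0  or.ALU  -- RAW r6
[1] i1/i2  or.ALU xor.ALU  -- pair
[2] i3  beq.BR  -- no-port BR/BR
[3] i4/i5  beq.BR add.ALU  -- pair
[4] i6  mulh.MUL  -- WAW r6
[5] i7/i8  and.ALU sll.ALU  -- pair
[6] i9/i10  st.MEM sub.ALU  -- pair

CYCLES = 7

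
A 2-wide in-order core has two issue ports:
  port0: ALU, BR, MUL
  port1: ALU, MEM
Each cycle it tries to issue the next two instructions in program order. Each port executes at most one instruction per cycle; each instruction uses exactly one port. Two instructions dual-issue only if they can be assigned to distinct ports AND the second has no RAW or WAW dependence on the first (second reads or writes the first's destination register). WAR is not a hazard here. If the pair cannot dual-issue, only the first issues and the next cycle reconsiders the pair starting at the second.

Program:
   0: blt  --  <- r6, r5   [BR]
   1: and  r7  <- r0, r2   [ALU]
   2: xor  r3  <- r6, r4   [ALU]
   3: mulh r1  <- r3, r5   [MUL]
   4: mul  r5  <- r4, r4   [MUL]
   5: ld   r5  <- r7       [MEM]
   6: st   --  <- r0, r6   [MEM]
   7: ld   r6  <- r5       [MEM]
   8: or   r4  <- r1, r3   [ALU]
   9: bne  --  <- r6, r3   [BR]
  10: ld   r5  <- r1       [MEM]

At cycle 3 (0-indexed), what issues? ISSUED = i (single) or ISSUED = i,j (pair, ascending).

ISSUED = 4

c0: i0+i1 blt.BR/and.ALU  dual
c1: i2 xor.ALU  RAW r3
c2: i3 mulh.MUL  no-port MUL/MUL
c3: i4 mul.MUL  WAW r5
c4: i5 ld.MEM  no-port MEM/MEM
c5: i6 st.MEM  no-port MEM/MEM
c6: i7+i8 ld.MEM/or.ALU  dual
c7: i9+i10 bne.BR/ld.MEM  dual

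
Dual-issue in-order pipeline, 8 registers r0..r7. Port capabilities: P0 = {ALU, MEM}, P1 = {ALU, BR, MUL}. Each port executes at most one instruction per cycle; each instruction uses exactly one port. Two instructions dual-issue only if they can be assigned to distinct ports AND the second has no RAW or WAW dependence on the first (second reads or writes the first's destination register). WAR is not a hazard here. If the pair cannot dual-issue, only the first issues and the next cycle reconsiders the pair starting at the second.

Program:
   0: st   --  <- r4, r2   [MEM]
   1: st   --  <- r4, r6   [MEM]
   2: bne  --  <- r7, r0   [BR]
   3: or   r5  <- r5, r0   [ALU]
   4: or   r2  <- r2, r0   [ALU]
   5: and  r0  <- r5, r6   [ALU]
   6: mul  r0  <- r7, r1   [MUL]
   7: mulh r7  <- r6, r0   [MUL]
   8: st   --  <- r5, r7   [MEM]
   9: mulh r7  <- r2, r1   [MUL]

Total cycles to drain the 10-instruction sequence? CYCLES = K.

CYCLES = 7

t=0 i0:st.MEM ; no-port MEM/MEM
t=1 i1+i2:st.MEM bne.BR ; pair
t=2 i3+i4:or.ALU or.ALU ; pair
t=3 i5:and.ALU ; WAW r0
t=4 i6:mul.MUL ; no-port MUL/MUL
t=5 i7:mulh.MUL ; RAW r7
t=6 i8+i9:st.MEM mulh.MUL ; pair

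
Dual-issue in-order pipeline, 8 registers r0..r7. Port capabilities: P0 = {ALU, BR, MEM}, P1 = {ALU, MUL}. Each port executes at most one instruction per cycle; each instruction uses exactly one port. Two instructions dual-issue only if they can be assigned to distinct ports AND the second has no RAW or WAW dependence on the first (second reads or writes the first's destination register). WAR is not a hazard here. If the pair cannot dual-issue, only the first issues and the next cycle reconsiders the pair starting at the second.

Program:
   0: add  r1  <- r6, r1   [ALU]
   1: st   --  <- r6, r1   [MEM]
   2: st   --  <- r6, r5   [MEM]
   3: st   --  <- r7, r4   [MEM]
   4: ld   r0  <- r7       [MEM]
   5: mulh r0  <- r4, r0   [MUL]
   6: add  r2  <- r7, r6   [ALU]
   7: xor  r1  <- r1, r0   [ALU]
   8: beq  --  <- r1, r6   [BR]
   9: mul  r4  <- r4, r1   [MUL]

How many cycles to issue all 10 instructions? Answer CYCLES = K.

CYCLES = 8

[0] i0  add  -- RAW r1
[1] i1  st  -- no-port MEM/MEM
[2] i2  st  -- no-port MEM/MEM
[3] i3  st  -- no-port MEM/MEM
[4] i4  ld  -- RAW+WAW r0
[5] i5&i6  mulh+add  -- 2-wide
[6] i7  xor  -- RAW r1
[7] i8&i9  beq+mul  -- 2-wide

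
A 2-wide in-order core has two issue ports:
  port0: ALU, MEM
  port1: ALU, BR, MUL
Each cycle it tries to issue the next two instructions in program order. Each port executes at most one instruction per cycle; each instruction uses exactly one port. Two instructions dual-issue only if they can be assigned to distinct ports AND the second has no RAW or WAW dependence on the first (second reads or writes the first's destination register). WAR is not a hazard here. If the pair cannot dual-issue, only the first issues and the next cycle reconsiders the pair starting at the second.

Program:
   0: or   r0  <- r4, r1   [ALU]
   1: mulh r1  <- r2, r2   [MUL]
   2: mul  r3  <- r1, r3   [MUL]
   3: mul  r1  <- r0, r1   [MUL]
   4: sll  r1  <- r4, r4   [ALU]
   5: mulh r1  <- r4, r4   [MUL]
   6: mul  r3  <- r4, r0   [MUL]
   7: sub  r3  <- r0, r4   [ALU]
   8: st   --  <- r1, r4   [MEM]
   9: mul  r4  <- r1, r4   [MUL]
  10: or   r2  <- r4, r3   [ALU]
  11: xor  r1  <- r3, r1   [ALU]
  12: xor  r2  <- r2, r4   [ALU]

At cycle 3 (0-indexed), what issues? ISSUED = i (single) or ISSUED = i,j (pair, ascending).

ISSUED = 4

#0 head=0: or.ALU+mulh.MUL i0/i1 2-wide
#1 head=2: mul.MUL i2 no-port MUL/MUL
#2 head=3: mul.MUL i3 WAW r1
#3 head=4: sll.ALU i4 WAW r1
#4 head=5: mulh.MUL i5 no-port MUL/MUL
#5 head=6: mul.MUL i6 WAW r3
#6 head=7: sub.ALU+st.MEM i7/i8 2-wide
#7 head=9: mul.MUL i9 RAW r4
#8 head=10: or.ALU+xor.ALU i10/i11 2-wide
#9 head=12: xor.ALU i12 tail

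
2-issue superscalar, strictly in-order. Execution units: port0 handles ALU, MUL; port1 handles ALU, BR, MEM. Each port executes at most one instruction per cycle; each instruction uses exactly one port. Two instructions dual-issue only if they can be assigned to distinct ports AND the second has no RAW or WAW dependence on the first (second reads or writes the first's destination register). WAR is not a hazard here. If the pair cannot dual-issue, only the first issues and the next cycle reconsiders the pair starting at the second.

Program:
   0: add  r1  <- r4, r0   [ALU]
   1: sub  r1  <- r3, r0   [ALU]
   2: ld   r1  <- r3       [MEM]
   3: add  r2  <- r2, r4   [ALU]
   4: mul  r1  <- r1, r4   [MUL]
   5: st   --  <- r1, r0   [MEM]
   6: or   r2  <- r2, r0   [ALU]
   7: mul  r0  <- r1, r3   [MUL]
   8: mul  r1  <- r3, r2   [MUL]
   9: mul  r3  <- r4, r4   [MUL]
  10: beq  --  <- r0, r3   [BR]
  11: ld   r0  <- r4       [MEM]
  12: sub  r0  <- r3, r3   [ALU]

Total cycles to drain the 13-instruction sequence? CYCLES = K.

CYCLES = 11

c0: i0 add.ALU  WAW r1
c1: i1 sub.ALU  WAW r1
c2: i2&i3 ld.MEM add.ALU  pair
c3: i4 mul.MUL  RAW r1
c4: i5&i6 st.MEM or.ALU  pair
c5: i7 mul.MUL  no-port MUL/MUL
c6: i8 mul.MUL  no-port MUL/MUL
c7: i9 mul.MUL  RAW r3
c8: i10 beq.BR  no-port BR/MEM
c9: i11 ld.MEM  WAW r0
c10: i12 sub.ALU  tail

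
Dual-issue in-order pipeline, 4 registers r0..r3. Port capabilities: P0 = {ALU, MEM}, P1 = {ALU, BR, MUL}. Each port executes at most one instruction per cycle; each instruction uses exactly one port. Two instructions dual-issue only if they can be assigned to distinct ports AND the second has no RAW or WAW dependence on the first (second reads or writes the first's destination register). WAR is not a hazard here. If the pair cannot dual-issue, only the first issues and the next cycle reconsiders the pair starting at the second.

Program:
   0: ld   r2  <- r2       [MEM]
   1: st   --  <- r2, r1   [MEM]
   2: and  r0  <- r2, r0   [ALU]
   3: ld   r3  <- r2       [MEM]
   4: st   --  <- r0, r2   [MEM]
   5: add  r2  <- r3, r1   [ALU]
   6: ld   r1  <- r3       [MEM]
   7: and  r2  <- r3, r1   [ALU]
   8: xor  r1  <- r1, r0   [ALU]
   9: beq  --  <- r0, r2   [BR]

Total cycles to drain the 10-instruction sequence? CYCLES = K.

c0: i0 ld  no-port MEM/MEM
c1: i1,i2 st+and  dual
c2: i3 ld  no-port MEM/MEM
c3: i4,i5 st+add  dual
c4: i6 ld  RAW r1
c5: i7,i8 and+xor  dual
c6: i9 beq  tail

CYCLES = 7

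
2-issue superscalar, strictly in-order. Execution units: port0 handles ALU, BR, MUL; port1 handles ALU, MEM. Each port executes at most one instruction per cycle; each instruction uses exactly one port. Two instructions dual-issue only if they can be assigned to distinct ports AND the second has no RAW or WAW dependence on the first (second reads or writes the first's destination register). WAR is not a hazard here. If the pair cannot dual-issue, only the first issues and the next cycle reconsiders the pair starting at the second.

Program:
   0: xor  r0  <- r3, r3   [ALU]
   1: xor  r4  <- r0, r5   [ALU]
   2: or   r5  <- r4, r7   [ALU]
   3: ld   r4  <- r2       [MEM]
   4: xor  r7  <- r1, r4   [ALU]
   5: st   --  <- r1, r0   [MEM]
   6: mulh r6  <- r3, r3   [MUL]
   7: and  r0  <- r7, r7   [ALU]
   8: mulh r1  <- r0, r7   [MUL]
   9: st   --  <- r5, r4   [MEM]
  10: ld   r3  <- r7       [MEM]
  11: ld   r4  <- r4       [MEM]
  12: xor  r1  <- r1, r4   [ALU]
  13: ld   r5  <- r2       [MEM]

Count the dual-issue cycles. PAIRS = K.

PAIRS = 5

0. xor.ALU @i0  | RAW r0
1. xor.ALU @i1  | RAW r4
2. or.ALU ld.MEM @i2+i3  | dual
3. xor.ALU st.MEM @i4+i5  | dual
4. mulh.MUL and.ALU @i6+i7  | dual
5. mulh.MUL st.MEM @i8+i9  | dual
6. ld.MEM @i10  | no-port MEM/MEM
7. ld.MEM @i11  | RAW r4
8. xor.ALU ld.MEM @i12+i13  | dual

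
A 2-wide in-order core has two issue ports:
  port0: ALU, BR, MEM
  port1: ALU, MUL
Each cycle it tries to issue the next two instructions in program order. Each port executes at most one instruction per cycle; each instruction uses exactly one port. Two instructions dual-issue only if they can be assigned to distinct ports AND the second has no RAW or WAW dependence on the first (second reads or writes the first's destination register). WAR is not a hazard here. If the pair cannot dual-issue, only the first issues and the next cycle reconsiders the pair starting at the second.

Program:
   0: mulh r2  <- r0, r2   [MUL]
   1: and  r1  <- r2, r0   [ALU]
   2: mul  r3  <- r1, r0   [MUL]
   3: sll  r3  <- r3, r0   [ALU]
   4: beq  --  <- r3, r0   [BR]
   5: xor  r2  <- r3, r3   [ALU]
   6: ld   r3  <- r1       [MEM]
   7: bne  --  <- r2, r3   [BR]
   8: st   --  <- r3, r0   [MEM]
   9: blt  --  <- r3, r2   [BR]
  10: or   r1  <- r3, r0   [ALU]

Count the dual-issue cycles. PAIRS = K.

PAIRS = 2

  cy0 -> i0 (mulh) RAW r2
  cy1 -> i1 (and) RAW r1
  cy2 -> i2 (mul) RAW+WAW r3
  cy3 -> i3 (sll) RAW r3
  cy4 -> i4+i5 (beq xor) 2-wide
  cy5 -> i6 (ld) no-port MEM/BR
  cy6 -> i7 (bne) no-port BR/MEM
  cy7 -> i8 (st) no-port MEM/BR
  cy8 -> i9+i10 (blt or) 2-wide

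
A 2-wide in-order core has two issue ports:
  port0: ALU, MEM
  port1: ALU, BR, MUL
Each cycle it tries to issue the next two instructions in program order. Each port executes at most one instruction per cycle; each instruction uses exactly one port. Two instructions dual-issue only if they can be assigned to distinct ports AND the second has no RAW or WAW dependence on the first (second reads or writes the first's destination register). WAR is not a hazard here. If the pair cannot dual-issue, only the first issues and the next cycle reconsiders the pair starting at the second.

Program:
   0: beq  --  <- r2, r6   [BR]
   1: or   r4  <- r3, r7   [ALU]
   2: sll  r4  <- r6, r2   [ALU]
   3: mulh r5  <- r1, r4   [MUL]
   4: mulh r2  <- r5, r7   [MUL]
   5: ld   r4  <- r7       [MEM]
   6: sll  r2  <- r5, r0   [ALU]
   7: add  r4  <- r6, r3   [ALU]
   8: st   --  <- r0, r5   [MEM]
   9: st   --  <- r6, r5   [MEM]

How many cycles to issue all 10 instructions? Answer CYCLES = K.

CYCLES = 7

t=0 i0&i1:beq/or ; dual
t=1 i2:sll ; RAW r4
t=2 i3:mulh ; no-port MUL/MUL
t=3 i4&i5:mulh/ld ; dual
t=4 i6&i7:sll/add ; dual
t=5 i8:st ; no-port MEM/MEM
t=6 i9:st ; tail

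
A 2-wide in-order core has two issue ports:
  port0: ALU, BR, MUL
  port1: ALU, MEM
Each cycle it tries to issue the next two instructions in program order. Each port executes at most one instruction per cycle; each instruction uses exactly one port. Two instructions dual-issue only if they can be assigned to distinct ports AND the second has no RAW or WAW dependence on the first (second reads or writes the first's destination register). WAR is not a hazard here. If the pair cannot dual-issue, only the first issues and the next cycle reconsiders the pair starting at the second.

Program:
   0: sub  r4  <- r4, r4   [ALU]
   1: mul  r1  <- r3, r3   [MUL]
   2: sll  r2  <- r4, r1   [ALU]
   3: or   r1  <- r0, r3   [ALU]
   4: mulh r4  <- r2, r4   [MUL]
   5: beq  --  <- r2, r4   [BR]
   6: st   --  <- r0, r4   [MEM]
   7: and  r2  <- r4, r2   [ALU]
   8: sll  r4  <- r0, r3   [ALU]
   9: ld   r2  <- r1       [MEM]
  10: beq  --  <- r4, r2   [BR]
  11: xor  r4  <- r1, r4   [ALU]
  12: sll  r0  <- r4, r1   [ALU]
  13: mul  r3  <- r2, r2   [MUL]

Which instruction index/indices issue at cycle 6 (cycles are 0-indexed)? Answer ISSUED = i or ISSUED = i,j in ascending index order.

[0] i0,i1  sub+mul  -- dual
[1] i2,i3  sll+or  -- dual
[2] i4  mulh  -- no-port MUL/BR
[3] i5,i6  beq+st  -- dual
[4] i7,i8  and+sll  -- dual
[5] i9  ld  -- RAW r2
[6] i10,i11  beq+xor  -- dual
[7] i12,i13  sll+mul  -- dual

ISSUED = 10,11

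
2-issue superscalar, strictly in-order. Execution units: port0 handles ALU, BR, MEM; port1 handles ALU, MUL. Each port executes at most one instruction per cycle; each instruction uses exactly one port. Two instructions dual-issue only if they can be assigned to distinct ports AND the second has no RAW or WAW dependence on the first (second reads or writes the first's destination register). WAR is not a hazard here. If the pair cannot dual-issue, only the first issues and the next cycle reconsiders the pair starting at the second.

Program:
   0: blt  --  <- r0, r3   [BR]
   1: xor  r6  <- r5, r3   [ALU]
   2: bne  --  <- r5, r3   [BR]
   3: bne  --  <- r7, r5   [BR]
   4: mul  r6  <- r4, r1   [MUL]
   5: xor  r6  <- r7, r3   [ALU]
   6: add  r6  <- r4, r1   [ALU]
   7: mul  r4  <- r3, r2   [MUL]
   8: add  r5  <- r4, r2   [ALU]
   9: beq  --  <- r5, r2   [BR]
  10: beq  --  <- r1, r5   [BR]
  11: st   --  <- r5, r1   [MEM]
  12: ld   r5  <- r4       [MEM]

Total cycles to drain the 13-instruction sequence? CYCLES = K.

  cy0 -> i0/i1 (blt;xor) pair
  cy1 -> i2 (bne) no-port BR/BR
  cy2 -> i3/i4 (bne;mul) pair
  cy3 -> i5 (xor) WAW r6
  cy4 -> i6/i7 (add;mul) pair
  cy5 -> i8 (add) RAW r5
  cy6 -> i9 (beq) no-port BR/BR
  cy7 -> i10 (beq) no-port BR/MEM
  cy8 -> i11 (st) no-port MEM/MEM
  cy9 -> i12 (ld) tail

CYCLES = 10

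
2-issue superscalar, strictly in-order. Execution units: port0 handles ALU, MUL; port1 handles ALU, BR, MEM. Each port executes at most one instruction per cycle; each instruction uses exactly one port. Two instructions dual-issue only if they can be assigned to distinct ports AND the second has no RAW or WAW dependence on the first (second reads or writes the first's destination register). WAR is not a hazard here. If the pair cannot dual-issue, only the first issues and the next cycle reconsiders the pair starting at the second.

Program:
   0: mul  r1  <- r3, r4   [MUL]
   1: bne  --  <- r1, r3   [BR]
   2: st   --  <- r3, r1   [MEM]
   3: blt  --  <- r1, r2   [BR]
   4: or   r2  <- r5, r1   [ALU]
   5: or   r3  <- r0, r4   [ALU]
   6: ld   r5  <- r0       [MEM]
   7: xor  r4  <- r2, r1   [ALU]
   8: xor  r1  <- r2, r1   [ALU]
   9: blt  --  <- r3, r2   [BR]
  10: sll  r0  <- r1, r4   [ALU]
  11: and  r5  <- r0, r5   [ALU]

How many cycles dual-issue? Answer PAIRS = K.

0. mul.MUL @i0  | RAW r1
1. bne.BR @i1  | no-port BR/MEM
2. st.MEM @i2  | no-port MEM/BR
3. blt.BR/or.ALU @i3/i4  | 2-wide
4. or.ALU/ld.MEM @i5/i6  | 2-wide
5. xor.ALU/xor.ALU @i7/i8  | 2-wide
6. blt.BR/sll.ALU @i9/i10  | 2-wide
7. and.ALU @i11  | tail

PAIRS = 4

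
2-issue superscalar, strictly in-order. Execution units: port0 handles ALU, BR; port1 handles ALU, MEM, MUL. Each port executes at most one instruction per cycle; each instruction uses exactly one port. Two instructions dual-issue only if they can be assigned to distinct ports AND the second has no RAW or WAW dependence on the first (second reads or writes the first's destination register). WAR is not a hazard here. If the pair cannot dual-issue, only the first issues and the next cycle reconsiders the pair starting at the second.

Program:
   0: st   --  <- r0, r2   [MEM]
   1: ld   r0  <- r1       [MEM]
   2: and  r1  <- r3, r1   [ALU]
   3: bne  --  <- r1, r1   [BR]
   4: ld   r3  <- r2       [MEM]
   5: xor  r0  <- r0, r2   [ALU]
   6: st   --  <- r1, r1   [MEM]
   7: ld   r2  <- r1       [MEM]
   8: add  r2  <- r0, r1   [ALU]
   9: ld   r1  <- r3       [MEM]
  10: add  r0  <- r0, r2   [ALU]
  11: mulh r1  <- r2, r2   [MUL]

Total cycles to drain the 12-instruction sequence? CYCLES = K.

t=0 i0:st ; no-port MEM/MEM
t=1 i1/i2:ld/and ; dual
t=2 i3/i4:bne/ld ; dual
t=3 i5/i6:xor/st ; dual
t=4 i7:ld ; WAW r2
t=5 i8/i9:add/ld ; dual
t=6 i10/i11:add/mulh ; dual

CYCLES = 7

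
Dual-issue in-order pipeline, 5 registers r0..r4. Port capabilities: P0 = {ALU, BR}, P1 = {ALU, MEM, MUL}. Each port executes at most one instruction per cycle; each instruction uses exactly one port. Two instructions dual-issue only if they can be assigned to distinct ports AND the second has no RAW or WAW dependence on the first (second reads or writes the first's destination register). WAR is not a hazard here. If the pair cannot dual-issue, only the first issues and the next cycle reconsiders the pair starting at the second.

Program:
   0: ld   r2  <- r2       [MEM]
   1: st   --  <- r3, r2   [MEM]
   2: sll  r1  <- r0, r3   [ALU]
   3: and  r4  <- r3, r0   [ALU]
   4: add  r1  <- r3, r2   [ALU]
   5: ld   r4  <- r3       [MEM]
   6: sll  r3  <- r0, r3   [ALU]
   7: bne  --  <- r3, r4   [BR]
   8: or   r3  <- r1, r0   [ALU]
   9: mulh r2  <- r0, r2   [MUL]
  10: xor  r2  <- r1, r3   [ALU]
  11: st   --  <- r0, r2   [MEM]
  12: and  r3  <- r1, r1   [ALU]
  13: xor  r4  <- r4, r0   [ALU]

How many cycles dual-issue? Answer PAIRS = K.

0. ld @i0  | no-port MEM/MEM
1. st sll @i1+i2  | dual
2. and add @i3+i4  | dual
3. ld sll @i5+i6  | dual
4. bne or @i7+i8  | dual
5. mulh @i9  | WAW r2
6. xor @i10  | RAW r2
7. st and @i11+i12  | dual
8. xor @i13  | tail

PAIRS = 5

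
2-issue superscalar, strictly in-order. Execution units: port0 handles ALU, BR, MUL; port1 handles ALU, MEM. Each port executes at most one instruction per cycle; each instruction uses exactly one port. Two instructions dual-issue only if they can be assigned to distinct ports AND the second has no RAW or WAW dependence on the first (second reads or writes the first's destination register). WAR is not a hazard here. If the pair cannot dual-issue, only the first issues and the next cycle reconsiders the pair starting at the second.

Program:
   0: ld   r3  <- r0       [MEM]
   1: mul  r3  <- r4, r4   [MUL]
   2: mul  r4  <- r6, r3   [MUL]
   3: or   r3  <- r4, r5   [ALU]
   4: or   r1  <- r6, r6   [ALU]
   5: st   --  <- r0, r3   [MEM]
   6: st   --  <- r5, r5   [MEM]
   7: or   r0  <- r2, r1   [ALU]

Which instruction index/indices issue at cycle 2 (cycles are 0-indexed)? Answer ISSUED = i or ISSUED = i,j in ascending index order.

ISSUED = 2

#0 head=0: ld.MEM i0 WAW r3
#1 head=1: mul.MUL i1 no-port MUL/MUL
#2 head=2: mul.MUL i2 RAW r4
#3 head=3: or.ALU+or.ALU i3&i4 pair
#4 head=5: st.MEM i5 no-port MEM/MEM
#5 head=6: st.MEM+or.ALU i6&i7 pair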